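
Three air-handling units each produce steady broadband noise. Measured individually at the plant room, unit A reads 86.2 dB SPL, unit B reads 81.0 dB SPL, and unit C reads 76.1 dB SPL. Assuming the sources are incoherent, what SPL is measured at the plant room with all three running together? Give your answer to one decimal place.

Incoherent sources sum as intensities:
L_total = 10·log₁₀(10^(86.2/10) + 10^(81.0/10) + 10^(76.1/10)) = 10·log₁₀(583500000) = 87.7 dB SPL.

87.7 dB SPL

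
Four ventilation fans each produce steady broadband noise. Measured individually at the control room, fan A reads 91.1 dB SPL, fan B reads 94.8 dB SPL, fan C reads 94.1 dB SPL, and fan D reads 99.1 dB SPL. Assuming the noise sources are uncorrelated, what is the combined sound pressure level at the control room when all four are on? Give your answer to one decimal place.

101.8 dB SPL

Incoherent sources sum as intensities:
L_total = 10·log₁₀(10^(91.1/10) + 10^(94.8/10) + 10^(94.1/10) + 10^(99.1/10)) = 10·log₁₀(15007000000) = 101.8 dB SPL.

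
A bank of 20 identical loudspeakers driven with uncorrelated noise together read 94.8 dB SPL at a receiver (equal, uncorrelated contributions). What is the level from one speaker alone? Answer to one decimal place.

20 equal incoherent sources add 10·log₁₀(20) = 13.01 dB over one source.
L_one = 94.8 − 13.01 = 81.8 dB SPL.

81.8 dB SPL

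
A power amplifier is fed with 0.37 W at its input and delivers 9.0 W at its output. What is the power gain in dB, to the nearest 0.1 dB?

Power ratio → dB uses the 10·log₁₀ form:
10·log₁₀(9.0/0.37) = 10·log₁₀(24.32) = 13.9 dB.

13.9 dB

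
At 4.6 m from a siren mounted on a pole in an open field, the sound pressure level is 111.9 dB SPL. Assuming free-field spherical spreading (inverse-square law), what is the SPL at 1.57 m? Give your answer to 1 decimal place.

121.2 dB SPL

For a point source in a free field, ΔL = −20·log₁₀(d₂/d₁).
ΔL = −20·log₁₀(1.57/4.6) = 9.34 dB, so L₂ = 111.9 + (9.34) = 121.2 dB SPL.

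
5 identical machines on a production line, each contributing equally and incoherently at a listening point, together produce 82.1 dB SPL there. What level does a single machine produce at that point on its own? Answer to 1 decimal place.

75.1 dB SPL

5 equal incoherent sources add 10·log₁₀(5) = 6.99 dB over one source.
L_one = 82.1 − 6.99 = 75.1 dB SPL.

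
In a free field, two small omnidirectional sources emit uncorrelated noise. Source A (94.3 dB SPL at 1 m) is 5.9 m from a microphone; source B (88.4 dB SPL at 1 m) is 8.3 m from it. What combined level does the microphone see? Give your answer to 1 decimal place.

79.4 dB SPL

At the listener: L_A = 94.3 − 20·log₁₀(5.9) = 78.88 dB; L_B = 88.4 − 20·log₁₀(8.3) = 70.02 dB.
Combined: 10·log₁₀(10^(78.88/10)+10^(70.02/10)) = 79.4 dB SPL.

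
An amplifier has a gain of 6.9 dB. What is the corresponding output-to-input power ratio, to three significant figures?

4.90

Power ratio = 10^(dB/10).
10^(6.9/10) = 10^(0.6900) = 4.90.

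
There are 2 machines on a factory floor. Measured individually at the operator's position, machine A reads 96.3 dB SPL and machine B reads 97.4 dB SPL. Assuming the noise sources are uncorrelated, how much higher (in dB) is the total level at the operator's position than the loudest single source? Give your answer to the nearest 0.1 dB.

Incoherent sources sum as intensities:
L_total = 10·log₁₀(10^(96.3/10) + 10^(97.4/10)) = 99.90 dB SPL.
Excess over the loudest (97.4 dB): 99.90 − 97.4 = 2.5 dB.

2.5 dB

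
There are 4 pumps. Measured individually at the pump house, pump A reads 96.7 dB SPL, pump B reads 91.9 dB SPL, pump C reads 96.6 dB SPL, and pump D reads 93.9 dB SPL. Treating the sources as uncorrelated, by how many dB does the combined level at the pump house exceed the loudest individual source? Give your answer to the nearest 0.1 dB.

4.5 dB

Incoherent sources sum as intensities:
L_total = 10·log₁₀(10^(96.7/10) + 10^(91.9/10) + 10^(96.6/10) + 10^(93.9/10)) = 101.22 dB SPL.
Excess over the loudest (96.7 dB): 101.22 − 96.7 = 4.5 dB.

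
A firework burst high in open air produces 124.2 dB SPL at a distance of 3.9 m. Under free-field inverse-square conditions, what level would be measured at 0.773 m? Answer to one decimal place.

For a point source in a free field, ΔL = −20·log₁₀(d₂/d₁).
ΔL = −20·log₁₀(0.773/3.9) = 14.06 dB, so L₂ = 124.2 + (14.06) = 138.3 dB SPL.

138.3 dB SPL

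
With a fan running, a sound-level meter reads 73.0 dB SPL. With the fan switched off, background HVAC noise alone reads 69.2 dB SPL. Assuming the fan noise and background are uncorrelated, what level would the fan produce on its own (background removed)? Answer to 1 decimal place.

70.7 dB SPL

Background correction is a power subtraction:
L_src = 10·log₁₀(10^(73.0/10) − 10^(69.2/10)) = 10·log₁₀(11630000) = 70.7 dB SPL.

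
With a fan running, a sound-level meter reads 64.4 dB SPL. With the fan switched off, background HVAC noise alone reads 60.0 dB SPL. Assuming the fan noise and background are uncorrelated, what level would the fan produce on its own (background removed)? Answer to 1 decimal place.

Background correction is a power subtraction:
L_src = 10·log₁₀(10^(64.4/10) − 10^(60.0/10)) = 10·log₁₀(1754000) = 62.4 dB SPL.

62.4 dB SPL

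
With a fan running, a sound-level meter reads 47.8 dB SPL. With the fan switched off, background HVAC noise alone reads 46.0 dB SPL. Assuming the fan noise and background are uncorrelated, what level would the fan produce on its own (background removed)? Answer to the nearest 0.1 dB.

43.1 dB SPL

Remove the background by subtracting linear intensities:
L_src = 10·log₁₀(10^(47.8/10) − 10^(46.0/10)) = 10·log₁₀(20450) = 43.1 dB SPL.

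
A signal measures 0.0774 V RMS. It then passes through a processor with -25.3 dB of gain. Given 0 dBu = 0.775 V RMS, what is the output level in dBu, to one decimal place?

-45.3 dBu

Input level: 20·log₁₀(0.0774/0.775) = -20.01 dBu.
Output: -20.01 − 25.3 = -45.3 dBu.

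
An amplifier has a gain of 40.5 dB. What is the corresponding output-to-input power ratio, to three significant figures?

11200

Power ratio = 10^(dB/10).
10^(40.5/10) = 10^(4.050) = 11200.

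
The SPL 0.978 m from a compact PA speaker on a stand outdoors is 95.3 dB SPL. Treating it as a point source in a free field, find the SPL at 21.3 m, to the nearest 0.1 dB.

68.5 dB SPL

Free-field point source: level drops by 20·log₁₀ of the distance ratio.
ΔL = −20·log₁₀(21.3/0.978) = -26.76 dB, so L₂ = 95.3 + (-26.76) = 68.5 dB SPL.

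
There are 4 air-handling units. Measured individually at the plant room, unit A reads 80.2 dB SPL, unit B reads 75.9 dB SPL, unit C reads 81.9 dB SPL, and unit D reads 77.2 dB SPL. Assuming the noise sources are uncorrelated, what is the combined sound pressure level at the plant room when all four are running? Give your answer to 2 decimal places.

Add the sources as powers (linear), then convert back to dB:
L_total = 10·log₁₀(10^(80.2/10) + 10^(75.9/10) + 10^(81.9/10) + 10^(77.2/10)) = 10·log₁₀(351000000) = 85.45 dB SPL.

85.45 dB SPL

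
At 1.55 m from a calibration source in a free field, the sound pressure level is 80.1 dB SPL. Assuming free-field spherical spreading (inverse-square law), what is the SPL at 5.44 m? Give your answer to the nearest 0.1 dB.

Inverse-square spreading gives ΔL = −20·log₁₀(d₂/d₁).
ΔL = −20·log₁₀(5.44/1.55) = -10.91 dB, so L₂ = 80.1 + (-10.91) = 69.2 dB SPL.

69.2 dB SPL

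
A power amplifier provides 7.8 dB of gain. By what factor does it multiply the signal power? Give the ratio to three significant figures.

Power ratio = 10^(dB/10).
10^(7.8/10) = 10^(0.7800) = 6.03.

6.03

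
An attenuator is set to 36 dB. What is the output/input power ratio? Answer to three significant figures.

Power ratio = 10^(dB/10).
10^(-36/10) = 10^(-3.600) = 0.000251.

0.000251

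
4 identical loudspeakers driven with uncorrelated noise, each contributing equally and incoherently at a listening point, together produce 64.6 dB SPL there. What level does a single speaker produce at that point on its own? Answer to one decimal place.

4 equal incoherent sources add 10·log₁₀(4) = 6.02 dB over one source.
L_one = 64.6 − 6.02 = 58.6 dB SPL.

58.6 dB SPL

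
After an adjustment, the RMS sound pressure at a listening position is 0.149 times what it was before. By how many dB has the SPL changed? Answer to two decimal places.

Sound pressure is an amplitude quantity: ΔL = 20·log₁₀(p₂/p₁).
20·log₁₀(0.149) = -16.54 dB.

-16.54 dB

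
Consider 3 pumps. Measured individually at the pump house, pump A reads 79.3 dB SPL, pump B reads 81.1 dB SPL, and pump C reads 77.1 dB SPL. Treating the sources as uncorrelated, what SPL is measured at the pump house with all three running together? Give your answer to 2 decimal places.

Incoherent sources sum as intensities:
L_total = 10·log₁₀(10^(79.3/10) + 10^(81.1/10) + 10^(77.1/10)) = 10·log₁₀(265200000) = 84.24 dB SPL.

84.24 dB SPL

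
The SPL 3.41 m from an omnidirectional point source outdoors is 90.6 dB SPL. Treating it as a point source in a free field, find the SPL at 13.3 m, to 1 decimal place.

78.8 dB SPL

Free-field point source: level drops by 20·log₁₀ of the distance ratio.
ΔL = −20·log₁₀(13.3/3.41) = -11.82 dB, so L₂ = 90.6 + (-11.82) = 78.8 dB SPL.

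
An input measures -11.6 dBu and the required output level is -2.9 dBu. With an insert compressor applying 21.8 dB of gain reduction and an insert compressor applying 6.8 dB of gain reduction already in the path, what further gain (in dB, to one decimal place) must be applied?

37.3 dB

The required make-up gain is the shortfall in the dB sum.
G = -2.9 − (-11.6) + 21.8 + 6.8 = 37.3 dB.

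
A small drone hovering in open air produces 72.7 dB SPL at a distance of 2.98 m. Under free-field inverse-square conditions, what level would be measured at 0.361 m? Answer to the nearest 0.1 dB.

91.0 dB SPL

Free-field point source: level drops by 20·log₁₀ of the distance ratio.
ΔL = −20·log₁₀(0.361/2.98) = 18.33 dB, so L₂ = 72.7 + (18.33) = 91.0 dB SPL.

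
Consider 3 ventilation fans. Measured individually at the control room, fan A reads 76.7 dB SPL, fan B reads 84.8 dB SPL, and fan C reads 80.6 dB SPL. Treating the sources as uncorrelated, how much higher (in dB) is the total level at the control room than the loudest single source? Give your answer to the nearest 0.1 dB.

1.9 dB

Uncorrelated sources add in intensity (power), not in dB.
L_total = 10·log₁₀(10^(76.7/10) + 10^(84.8/10) + 10^(80.6/10)) = 86.66 dB SPL.
Excess over the loudest (84.8 dB): 86.66 − 84.8 = 1.9 dB.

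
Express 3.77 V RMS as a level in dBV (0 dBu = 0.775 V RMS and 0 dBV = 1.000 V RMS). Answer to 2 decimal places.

+11.53 dBV

dBV = 20·log₁₀(V / 1.000 V).
20·log₁₀(3.77/1.000) = +11.53 dBV.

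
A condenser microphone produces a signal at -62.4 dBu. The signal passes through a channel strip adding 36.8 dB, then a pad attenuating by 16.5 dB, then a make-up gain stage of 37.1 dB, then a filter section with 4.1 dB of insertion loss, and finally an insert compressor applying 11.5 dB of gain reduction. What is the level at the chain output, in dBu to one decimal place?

-20.6 dBu

Gain stages sum in dB:
-62.4 + 36.8 − 16.5 + 37.1 − 4.1 − 11.5 = -20.6 dBu.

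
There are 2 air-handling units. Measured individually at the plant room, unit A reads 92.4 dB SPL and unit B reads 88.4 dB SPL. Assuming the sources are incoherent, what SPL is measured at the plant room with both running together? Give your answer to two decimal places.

93.86 dB SPL

Add the sources as powers (linear), then convert back to dB:
L_total = 10·log₁₀(10^(92.4/10) + 10^(88.4/10)) = 10·log₁₀(2430000000) = 93.86 dB SPL.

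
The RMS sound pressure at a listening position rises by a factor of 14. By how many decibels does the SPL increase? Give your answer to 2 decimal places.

Sound pressure is an amplitude quantity: ΔL = 20·log₁₀(p₂/p₁).
20·log₁₀(14) = 22.92 dB.

22.92 dB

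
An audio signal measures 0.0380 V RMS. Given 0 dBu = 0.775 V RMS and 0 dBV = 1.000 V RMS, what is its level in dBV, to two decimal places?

dBV = 20·log₁₀(V / 1.000 V).
20·log₁₀(0.0380/1.000) = -28.40 dBV.

-28.40 dBV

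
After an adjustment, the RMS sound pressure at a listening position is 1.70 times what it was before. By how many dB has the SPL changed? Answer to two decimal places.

4.61 dB

SPL change from a pressure ratio uses the 20·log₁₀ form:
20·log₁₀(1.70) = 4.61 dB.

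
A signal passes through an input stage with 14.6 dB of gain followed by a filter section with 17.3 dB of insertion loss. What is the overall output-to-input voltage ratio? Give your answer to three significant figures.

Net gain = 14.6 + (−17.3) = -2.7 dB.
Voltage ratio = 10^(-2.7/20) = 0.733.

0.733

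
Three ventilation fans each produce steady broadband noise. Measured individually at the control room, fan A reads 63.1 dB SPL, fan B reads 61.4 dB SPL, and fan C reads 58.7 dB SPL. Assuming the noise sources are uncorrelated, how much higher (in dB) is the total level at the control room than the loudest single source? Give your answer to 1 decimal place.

3.1 dB

Add the sources as powers (linear), then convert back to dB:
L_total = 10·log₁₀(10^(63.1/10) + 10^(61.4/10) + 10^(58.7/10)) = 66.19 dB SPL.
Excess over the loudest (63.1 dB): 66.19 − 63.1 = 3.1 dB.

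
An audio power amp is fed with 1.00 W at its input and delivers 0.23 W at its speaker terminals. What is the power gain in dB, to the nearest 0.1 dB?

-6.4 dB

Power ratio → dB uses the 10·log₁₀ form:
10·log₁₀(0.23/1.00) = 10·log₁₀(0.2300) = -6.4 dB.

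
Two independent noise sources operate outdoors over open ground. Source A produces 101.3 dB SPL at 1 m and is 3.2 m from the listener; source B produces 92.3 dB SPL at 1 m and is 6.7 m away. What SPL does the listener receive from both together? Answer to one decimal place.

At the listener: L_A = 101.3 − 20·log₁₀(3.2) = 91.20 dB; L_B = 92.3 − 20·log₁₀(6.7) = 75.78 dB.
Combined: 10·log₁₀(10^(91.20/10)+10^(75.78/10)) = 91.3 dB SPL.

91.3 dB SPL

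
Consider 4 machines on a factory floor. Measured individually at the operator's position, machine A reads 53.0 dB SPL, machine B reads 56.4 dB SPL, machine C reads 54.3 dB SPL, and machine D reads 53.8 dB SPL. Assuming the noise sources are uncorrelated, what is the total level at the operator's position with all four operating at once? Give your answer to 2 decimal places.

60.59 dB SPL

Incoherent sources sum as intensities:
L_total = 10·log₁₀(10^(53.0/10) + 10^(56.4/10) + 10^(54.3/10) + 10^(53.8/10)) = 10·log₁₀(1145000) = 60.59 dB SPL.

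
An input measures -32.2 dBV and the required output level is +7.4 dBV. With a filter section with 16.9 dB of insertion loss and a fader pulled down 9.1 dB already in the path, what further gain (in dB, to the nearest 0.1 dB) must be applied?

65.6 dB

The required make-up gain is the shortfall in the dB sum.
G = +7.4 − (-32.2) + 16.9 + 9.1 = 65.6 dB.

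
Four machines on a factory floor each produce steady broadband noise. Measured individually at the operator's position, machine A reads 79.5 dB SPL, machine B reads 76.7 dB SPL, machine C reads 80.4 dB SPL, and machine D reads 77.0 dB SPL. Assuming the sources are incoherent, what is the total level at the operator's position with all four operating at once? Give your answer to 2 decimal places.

Add the sources as powers (linear), then convert back to dB:
L_total = 10·log₁₀(10^(79.5/10) + 10^(76.7/10) + 10^(80.4/10) + 10^(77.0/10)) = 10·log₁₀(295700000) = 84.71 dB SPL.

84.71 dB SPL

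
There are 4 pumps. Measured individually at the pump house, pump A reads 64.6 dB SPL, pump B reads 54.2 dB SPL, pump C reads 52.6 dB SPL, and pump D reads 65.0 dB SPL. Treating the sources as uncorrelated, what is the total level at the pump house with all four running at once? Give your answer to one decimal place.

Incoherent sources sum as intensities:
L_total = 10·log₁₀(10^(64.6/10) + 10^(54.2/10) + 10^(52.6/10) + 10^(65.0/10)) = 10·log₁₀(6491000) = 68.1 dB SPL.

68.1 dB SPL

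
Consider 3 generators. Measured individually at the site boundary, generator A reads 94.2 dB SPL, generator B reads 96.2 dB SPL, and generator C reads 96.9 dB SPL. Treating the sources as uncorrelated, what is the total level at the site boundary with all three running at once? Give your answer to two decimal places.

100.68 dB SPL

Incoherent sources sum as intensities:
L_total = 10·log₁₀(10^(94.2/10) + 10^(96.2/10) + 10^(96.9/10)) = 10·log₁₀(11697000000) = 100.68 dB SPL.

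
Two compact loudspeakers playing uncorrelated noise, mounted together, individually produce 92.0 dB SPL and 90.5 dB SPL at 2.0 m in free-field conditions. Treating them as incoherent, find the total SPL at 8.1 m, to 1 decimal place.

82.2 dB SPL

Combined at 2.0 m: 10·log₁₀(10^(92.0/10)+10^(90.5/10)) = 94.32 dB SPL.
Then apply −20·log₁₀(8.1/2.0) = -12.15 dB → 82.2 dB SPL.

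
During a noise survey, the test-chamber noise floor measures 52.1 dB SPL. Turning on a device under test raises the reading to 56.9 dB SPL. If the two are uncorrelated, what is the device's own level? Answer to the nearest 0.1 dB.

Subtract intensities: L_src = 10·log₁₀(10^(L_total/10) − 10^(L_bg/10)).
L_src = 10·log₁₀(10^(56.9/10) − 10^(52.1/10)) = 10·log₁₀(327600) = 55.2 dB SPL.

55.2 dB SPL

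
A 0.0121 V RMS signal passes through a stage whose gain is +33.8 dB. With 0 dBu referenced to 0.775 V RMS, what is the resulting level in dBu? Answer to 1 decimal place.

-2.3 dBu

Input level: 20·log₁₀(0.0121/0.775) = -36.13 dBu.
Output: -36.13 + 33.8 = -2.3 dBu.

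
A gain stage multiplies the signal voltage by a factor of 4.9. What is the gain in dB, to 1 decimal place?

Voltage ratio → dB uses the 20·log₁₀ form:
20·log₁₀(4.9) = 13.8 dB.

13.8 dB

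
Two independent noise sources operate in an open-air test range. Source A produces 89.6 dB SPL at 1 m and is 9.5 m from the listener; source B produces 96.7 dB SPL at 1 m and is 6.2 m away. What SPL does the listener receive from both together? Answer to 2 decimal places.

81.20 dB SPL

At the listener: L_A = 89.6 − 20·log₁₀(9.5) = 70.046 dB; L_B = 96.7 − 20·log₁₀(6.2) = 80.852 dB.
Combined: 10·log₁₀(10^(70.046/10)+10^(80.852/10)) = 81.20 dB SPL.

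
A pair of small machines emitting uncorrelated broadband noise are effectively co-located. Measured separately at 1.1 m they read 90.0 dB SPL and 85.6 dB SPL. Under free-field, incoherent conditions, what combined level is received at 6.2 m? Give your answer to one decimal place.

76.3 dB SPL

Combined at 1.1 m: 10·log₁₀(10^(90.0/10)+10^(85.6/10)) = 91.35 dB SPL.
Then apply −20·log₁₀(6.2/1.1) = -15.02 dB → 76.3 dB SPL.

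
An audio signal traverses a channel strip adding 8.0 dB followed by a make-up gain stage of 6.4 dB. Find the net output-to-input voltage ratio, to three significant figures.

Net gain = 8.0 + 6.4 = 14.4 dB.
Voltage ratio = 10^(14.4/20) = 5.25.

5.25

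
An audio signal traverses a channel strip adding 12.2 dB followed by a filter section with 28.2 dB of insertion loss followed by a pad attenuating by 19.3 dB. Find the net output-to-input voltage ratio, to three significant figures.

0.0172

Net gain = 12.2 + (−28.2) + (−19.3) = -35.3 dB.
Voltage ratio = 10^(-35.3/20) = 0.0172.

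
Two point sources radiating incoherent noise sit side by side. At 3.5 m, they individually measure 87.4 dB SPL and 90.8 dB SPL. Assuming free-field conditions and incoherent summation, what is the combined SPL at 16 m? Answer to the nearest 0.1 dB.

79.2 dB SPL

Combined at 3.5 m: 10·log₁₀(10^(87.4/10)+10^(90.8/10)) = 92.43 dB SPL.
Then apply −20·log₁₀(16/3.5) = -13.20 dB → 79.2 dB SPL.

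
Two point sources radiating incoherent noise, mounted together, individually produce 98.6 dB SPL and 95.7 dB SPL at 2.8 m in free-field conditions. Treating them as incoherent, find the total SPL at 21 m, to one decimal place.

82.9 dB SPL

Combined at 2.8 m: 10·log₁₀(10^(98.6/10)+10^(95.7/10)) = 100.40 dB SPL.
Then apply −20·log₁₀(21/2.8) = -17.50 dB → 82.9 dB SPL.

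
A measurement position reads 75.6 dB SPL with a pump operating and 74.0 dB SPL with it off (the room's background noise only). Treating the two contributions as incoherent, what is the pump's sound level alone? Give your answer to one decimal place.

70.5 dB SPL

Remove the background by subtracting linear intensities:
L_src = 10·log₁₀(10^(75.6/10) − 10^(74.0/10)) = 10·log₁₀(11190000) = 70.5 dB SPL.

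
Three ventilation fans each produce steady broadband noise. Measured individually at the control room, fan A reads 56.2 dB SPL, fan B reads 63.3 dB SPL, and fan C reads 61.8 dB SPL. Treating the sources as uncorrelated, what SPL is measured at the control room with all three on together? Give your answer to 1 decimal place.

66.1 dB SPL

Uncorrelated sources add in intensity (power), not in dB.
L_total = 10·log₁₀(10^(56.2/10) + 10^(63.3/10) + 10^(61.8/10)) = 10·log₁₀(4068000) = 66.1 dB SPL.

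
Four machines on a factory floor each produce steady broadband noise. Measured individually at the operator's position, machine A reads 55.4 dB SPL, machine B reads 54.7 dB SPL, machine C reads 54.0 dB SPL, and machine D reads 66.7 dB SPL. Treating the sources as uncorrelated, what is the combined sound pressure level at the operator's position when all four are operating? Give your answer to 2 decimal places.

Incoherent sources sum as intensities:
L_total = 10·log₁₀(10^(55.4/10) + 10^(54.7/10) + 10^(54.0/10) + 10^(66.7/10)) = 10·log₁₀(5570000) = 67.46 dB SPL.

67.46 dB SPL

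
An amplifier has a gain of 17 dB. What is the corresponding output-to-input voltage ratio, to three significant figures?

Voltage ratio = 10^(dB/20).
10^(17/20) = 10^(0.8500) = 7.08.

7.08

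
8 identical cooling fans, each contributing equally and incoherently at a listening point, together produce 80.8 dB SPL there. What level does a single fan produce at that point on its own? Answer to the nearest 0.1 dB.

8 equal incoherent sources add 10·log₁₀(8) = 9.03 dB over one source.
L_one = 80.8 − 9.03 = 71.8 dB SPL.

71.8 dB SPL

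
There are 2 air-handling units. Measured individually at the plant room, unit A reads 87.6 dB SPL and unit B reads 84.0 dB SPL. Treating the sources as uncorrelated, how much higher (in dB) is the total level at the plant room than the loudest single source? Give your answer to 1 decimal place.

1.6 dB

Uncorrelated sources add in intensity (power), not in dB.
L_total = 10·log₁₀(10^(87.6/10) + 10^(84.0/10)) = 89.17 dB SPL.
Excess over the loudest (87.6 dB): 89.17 − 87.6 = 1.6 dB.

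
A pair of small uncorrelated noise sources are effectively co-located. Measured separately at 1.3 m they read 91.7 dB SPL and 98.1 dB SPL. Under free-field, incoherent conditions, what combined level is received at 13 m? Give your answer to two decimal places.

Combined at 1.3 m: 10·log₁₀(10^(91.7/10)+10^(98.1/10)) = 98.996 dB SPL.
Then apply −20·log₁₀(13/1.3) = -20.000 dB → 79.00 dB SPL.

79.00 dB SPL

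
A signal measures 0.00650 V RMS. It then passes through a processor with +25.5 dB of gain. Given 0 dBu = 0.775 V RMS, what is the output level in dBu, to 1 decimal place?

-16.0 dBu

Input level: 20·log₁₀(0.00650/0.775) = -41.53 dBu.
Output: -41.53 + 25.5 = -16.0 dBu.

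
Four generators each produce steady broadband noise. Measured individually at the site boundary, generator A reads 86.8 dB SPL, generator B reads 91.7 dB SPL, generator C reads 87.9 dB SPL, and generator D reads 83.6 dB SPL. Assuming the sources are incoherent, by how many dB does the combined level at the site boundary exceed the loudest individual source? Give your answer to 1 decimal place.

2.8 dB

Incoherent sources sum as intensities:
L_total = 10·log₁₀(10^(86.8/10) + 10^(91.7/10) + 10^(87.9/10) + 10^(83.6/10)) = 94.48 dB SPL.
Excess over the loudest (91.7 dB): 94.48 − 91.7 = 2.8 dB.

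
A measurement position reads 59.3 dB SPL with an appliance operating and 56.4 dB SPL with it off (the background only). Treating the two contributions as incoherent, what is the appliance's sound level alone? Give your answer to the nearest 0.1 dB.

56.2 dB SPL

Subtract intensities: L_src = 10·log₁₀(10^(L_total/10) − 10^(L_bg/10)).
L_src = 10·log₁₀(10^(59.3/10) − 10^(56.4/10)) = 10·log₁₀(414600) = 56.2 dB SPL.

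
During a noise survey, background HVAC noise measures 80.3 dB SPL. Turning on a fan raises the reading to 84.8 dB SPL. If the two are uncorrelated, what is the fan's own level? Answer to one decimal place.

82.9 dB SPL

Background correction is a power subtraction:
L_src = 10·log₁₀(10^(84.8/10) − 10^(80.3/10)) = 10·log₁₀(194800000) = 82.9 dB SPL.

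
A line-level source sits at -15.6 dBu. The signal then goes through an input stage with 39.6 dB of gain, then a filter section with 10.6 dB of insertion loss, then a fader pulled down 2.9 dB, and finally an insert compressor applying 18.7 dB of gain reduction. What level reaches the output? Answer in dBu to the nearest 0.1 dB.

-8.2 dBu

In dB, series stages simply add:
-15.6 + 39.6 − 10.6 − 2.9 − 18.7 = -8.2 dBu.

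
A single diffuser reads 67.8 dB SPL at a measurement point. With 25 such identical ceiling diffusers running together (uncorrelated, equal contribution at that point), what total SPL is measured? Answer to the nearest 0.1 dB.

81.8 dB SPL

25 equal incoherent sources raise the level by 10·log₁₀(25) = 13.98 dB.
L_total = 67.8 + 13.98 = 81.8 dB SPL.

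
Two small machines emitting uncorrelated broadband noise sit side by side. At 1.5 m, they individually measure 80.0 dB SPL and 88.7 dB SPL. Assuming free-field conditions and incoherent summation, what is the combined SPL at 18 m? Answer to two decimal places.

Combined at 1.5 m: 10·log₁₀(10^(80.0/10)+10^(88.7/10)) = 89.250 dB SPL.
Then apply −20·log₁₀(18/1.5) = -21.584 dB → 67.67 dB SPL.

67.67 dB SPL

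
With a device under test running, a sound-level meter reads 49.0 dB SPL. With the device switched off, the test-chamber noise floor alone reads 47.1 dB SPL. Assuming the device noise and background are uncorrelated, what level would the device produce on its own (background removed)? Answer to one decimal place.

Remove the background by subtracting linear intensities:
L_src = 10·log₁₀(10^(49.0/10) − 10^(47.1/10)) = 10·log₁₀(28150) = 44.5 dB SPL.

44.5 dB SPL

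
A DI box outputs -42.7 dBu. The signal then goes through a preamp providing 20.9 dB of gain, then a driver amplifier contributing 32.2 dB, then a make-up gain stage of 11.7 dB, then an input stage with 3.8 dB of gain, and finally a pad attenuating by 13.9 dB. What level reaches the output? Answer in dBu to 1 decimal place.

In dB, series stages simply add:
-42.7 + 20.9 + 32.2 + 11.7 + 3.8 − 13.9 = +12.0 dBu.

+12.0 dBu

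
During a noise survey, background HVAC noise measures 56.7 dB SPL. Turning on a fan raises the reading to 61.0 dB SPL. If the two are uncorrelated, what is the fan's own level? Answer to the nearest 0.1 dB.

Background correction is a power subtraction:
L_src = 10·log₁₀(10^(61.0/10) − 10^(56.7/10)) = 10·log₁₀(791200) = 59.0 dB SPL.

59.0 dB SPL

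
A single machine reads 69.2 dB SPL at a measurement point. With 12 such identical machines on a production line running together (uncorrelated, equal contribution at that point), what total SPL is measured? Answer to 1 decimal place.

80.0 dB SPL

12 equal incoherent sources raise the level by 10·log₁₀(12) = 10.79 dB.
L_total = 69.2 + 10.79 = 80.0 dB SPL.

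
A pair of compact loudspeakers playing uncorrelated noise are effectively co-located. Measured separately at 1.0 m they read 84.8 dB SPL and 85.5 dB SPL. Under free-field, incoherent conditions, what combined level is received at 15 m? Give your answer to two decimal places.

Combined at 1.0 m: 10·log₁₀(10^(84.8/10)+10^(85.5/10)) = 88.174 dB SPL.
Then apply −20·log₁₀(15/1.0) = -23.522 dB → 64.65 dB SPL.

64.65 dB SPL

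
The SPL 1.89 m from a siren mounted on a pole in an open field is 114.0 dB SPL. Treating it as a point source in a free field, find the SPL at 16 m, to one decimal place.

95.4 dB SPL

For a point source in a free field, ΔL = −20·log₁₀(d₂/d₁).
ΔL = −20·log₁₀(16/1.89) = -18.55 dB, so L₂ = 114.0 + (-18.55) = 95.4 dB SPL.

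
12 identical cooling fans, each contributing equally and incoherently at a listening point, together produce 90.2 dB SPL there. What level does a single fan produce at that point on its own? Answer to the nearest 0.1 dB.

12 equal incoherent sources add 10·log₁₀(12) = 10.79 dB over one source.
L_one = 90.2 − 10.79 = 79.4 dB SPL.

79.4 dB SPL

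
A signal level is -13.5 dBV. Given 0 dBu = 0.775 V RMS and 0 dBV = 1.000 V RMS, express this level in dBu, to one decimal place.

The offset between the scales is 20·log₁₀(0.775/1.000) = −2.214 dB.
So dBu = -13.5 + 2.214 = -11.3 dBu.

-11.3 dBu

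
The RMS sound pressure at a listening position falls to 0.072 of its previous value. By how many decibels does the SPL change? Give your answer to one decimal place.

Sound pressure is an amplitude quantity: ΔL = 20·log₁₀(p₂/p₁).
20·log₁₀(0.072) = -22.9 dB.

-22.9 dB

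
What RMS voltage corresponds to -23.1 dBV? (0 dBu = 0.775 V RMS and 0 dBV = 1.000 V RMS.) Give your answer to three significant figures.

0.0700 V

V = 1.000 V × 10^(-23.1/20).
= 1.000 × 0.06998 = 0.0700 V.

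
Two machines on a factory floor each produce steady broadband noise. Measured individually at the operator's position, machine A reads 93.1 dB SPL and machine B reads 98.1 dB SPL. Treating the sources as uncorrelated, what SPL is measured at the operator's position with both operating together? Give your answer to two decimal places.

99.29 dB SPL

Add the sources as powers (linear), then convert back to dB:
L_total = 10·log₁₀(10^(93.1/10) + 10^(98.1/10)) = 10·log₁₀(8498000000) = 99.29 dB SPL.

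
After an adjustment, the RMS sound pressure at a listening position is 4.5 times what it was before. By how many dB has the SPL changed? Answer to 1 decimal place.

SPL change from a pressure ratio uses the 20·log₁₀ form:
20·log₁₀(4.5) = 13.1 dB.

13.1 dB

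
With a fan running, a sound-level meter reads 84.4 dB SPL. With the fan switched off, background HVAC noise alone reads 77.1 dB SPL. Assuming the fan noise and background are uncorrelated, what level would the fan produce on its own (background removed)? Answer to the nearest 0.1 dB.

Remove the background by subtracting linear intensities:
L_src = 10·log₁₀(10^(84.4/10) − 10^(77.1/10)) = 10·log₁₀(224100000) = 83.5 dB SPL.

83.5 dB SPL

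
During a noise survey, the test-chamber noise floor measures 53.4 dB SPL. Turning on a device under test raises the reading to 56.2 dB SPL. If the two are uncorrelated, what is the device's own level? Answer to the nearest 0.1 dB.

53.0 dB SPL

Subtract intensities: L_src = 10·log₁₀(10^(L_total/10) − 10^(L_bg/10)).
L_src = 10·log₁₀(10^(56.2/10) − 10^(53.4/10)) = 10·log₁₀(198100) = 53.0 dB SPL.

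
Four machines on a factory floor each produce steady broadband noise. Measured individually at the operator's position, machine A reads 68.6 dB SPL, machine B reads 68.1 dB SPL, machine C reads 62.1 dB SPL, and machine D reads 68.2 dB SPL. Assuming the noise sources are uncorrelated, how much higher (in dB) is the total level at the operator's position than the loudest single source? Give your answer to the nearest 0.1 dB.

4.8 dB

Add the sources as powers (linear), then convert back to dB:
L_total = 10·log₁₀(10^(68.6/10) + 10^(68.1/10) + 10^(62.1/10) + 10^(68.2/10)) = 73.41 dB SPL.
Excess over the loudest (68.6 dB): 73.41 − 68.6 = 4.8 dB.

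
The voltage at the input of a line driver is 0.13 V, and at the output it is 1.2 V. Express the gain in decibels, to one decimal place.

Voltage ratio → dB uses the 20·log₁₀ form:
20·log₁₀(1.2/0.13) = 20·log₁₀(9.231) = 19.3 dB.

19.3 dB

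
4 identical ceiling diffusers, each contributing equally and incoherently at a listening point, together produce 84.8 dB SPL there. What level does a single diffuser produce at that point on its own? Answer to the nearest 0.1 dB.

4 equal incoherent sources add 10·log₁₀(4) = 6.02 dB over one source.
L_one = 84.8 − 6.02 = 78.8 dB SPL.

78.8 dB SPL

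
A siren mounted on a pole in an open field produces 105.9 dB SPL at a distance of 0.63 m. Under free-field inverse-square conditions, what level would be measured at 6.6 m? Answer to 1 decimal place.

For a point source in a free field, ΔL = −20·log₁₀(d₂/d₁).
ΔL = −20·log₁₀(6.6/0.63) = -20.40 dB, so L₂ = 105.9 + (-20.40) = 85.5 dB SPL.

85.5 dB SPL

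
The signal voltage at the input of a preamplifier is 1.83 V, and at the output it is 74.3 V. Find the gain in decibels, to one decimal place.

32.2 dB

For a voltage ratio, dB = 20·log₁₀(V₂/V₁).
20·log₁₀(74.3/1.83) = 20·log₁₀(40.60) = 32.2 dB.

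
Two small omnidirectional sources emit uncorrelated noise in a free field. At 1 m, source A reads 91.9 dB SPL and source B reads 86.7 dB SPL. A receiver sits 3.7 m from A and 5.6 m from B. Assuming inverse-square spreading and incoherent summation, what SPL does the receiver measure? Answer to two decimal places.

81.07 dB SPL

At the listener: L_A = 91.9 − 20·log₁₀(3.7) = 80.536 dB; L_B = 86.7 − 20·log₁₀(5.6) = 71.736 dB.
Combined: 10·log₁₀(10^(80.536/10)+10^(71.736/10)) = 81.07 dB SPL.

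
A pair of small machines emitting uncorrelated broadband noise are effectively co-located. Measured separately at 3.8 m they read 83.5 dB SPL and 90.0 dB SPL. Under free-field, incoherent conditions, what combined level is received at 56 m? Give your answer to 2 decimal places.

Combined at 3.8 m: 10·log₁₀(10^(83.5/10)+10^(90.0/10)) = 90.877 dB SPL.
Then apply −20·log₁₀(56/3.8) = -23.368 dB → 67.51 dB SPL.

67.51 dB SPL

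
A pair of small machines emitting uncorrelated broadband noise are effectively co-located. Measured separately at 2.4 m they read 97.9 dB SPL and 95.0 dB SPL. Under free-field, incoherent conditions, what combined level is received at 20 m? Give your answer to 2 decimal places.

81.28 dB SPL

Combined at 2.4 m: 10·log₁₀(10^(97.9/10)+10^(95.0/10)) = 99.698 dB SPL.
Then apply −20·log₁₀(20/2.4) = -18.416 dB → 81.28 dB SPL.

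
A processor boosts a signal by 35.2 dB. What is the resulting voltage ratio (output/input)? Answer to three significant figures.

Voltage ratio = 10^(dB/20).
10^(35.2/20) = 10^(1.760) = 57.5.

57.5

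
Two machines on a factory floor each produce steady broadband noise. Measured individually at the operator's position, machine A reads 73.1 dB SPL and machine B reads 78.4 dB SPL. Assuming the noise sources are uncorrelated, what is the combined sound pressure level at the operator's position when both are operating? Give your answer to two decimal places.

79.52 dB SPL

Incoherent sources sum as intensities:
L_total = 10·log₁₀(10^(73.1/10) + 10^(78.4/10)) = 10·log₁₀(89600000) = 79.52 dB SPL.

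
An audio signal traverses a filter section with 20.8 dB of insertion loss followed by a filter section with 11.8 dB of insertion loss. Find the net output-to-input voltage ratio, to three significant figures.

Net gain = (−20.8) + (−11.8) = -32.6 dB.
Voltage ratio = 10^(-32.6/20) = 0.0234.

0.0234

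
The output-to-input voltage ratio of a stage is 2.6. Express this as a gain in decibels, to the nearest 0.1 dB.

8.3 dB

For a voltage ratio, dB = 20·log₁₀(V₂/V₁).
20·log₁₀(2.6) = 8.3 dB.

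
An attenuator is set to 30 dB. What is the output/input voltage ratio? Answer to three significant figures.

Voltage ratio = 10^(dB/20).
10^(-30/20) = 10^(-1.500) = 0.0316.

0.0316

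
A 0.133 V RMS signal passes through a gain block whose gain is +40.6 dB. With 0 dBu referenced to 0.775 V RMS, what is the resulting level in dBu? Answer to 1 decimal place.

+25.3 dBu

Input level: 20·log₁₀(0.133/0.775) = -15.31 dBu.
Output: -15.31 + 40.6 = +25.3 dBu.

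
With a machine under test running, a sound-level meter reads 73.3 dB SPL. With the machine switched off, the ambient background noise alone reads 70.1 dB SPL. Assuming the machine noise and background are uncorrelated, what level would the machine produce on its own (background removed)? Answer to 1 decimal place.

70.5 dB SPL

Background correction is a power subtraction:
L_src = 10·log₁₀(10^(73.3/10) − 10^(70.1/10)) = 10·log₁₀(11150000) = 70.5 dB SPL.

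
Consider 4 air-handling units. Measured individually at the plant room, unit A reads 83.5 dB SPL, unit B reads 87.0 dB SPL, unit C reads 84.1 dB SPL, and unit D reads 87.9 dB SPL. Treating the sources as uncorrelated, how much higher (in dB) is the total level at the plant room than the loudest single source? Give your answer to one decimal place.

4.1 dB

Incoherent sources sum as intensities:
L_total = 10·log₁₀(10^(83.5/10) + 10^(87.0/10) + 10^(84.1/10) + 10^(87.9/10)) = 92.04 dB SPL.
Excess over the loudest (87.9 dB): 92.04 − 87.9 = 4.1 dB.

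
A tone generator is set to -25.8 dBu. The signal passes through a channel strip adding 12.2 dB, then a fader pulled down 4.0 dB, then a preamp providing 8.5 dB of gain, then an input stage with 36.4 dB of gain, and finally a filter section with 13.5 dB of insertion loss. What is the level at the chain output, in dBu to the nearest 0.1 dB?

+13.8 dBu

Cascaded gains and losses add directly in dB.
-25.8 + 12.2 − 4.0 + 8.5 + 36.4 − 13.5 = +13.8 dBu.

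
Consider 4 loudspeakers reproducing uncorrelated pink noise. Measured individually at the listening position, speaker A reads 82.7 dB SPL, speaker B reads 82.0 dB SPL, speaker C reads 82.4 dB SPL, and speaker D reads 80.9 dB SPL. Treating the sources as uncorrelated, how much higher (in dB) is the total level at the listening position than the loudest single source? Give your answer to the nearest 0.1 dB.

5.4 dB

Incoherent sources sum as intensities:
L_total = 10·log₁₀(10^(82.7/10) + 10^(82.0/10) + 10^(82.4/10) + 10^(80.9/10)) = 88.07 dB SPL.
Excess over the loudest (82.7 dB): 88.07 − 82.7 = 5.4 dB.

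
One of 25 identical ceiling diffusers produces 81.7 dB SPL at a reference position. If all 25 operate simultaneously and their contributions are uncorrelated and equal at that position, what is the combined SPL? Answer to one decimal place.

25 equal incoherent sources raise the level by 10·log₁₀(25) = 13.98 dB.
L_total = 81.7 + 13.98 = 95.7 dB SPL.

95.7 dB SPL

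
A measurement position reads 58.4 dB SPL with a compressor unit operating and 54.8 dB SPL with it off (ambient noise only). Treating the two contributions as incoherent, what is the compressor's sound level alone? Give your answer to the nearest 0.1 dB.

Remove the background by subtracting linear intensities:
L_src = 10·log₁₀(10^(58.4/10) − 10^(54.8/10)) = 10·log₁₀(389800) = 55.9 dB SPL.

55.9 dB SPL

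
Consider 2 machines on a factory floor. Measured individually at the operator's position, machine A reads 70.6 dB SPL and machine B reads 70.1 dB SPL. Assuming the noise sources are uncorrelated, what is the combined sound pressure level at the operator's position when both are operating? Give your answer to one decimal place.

73.4 dB SPL

Add the sources as powers (linear), then convert back to dB:
L_total = 10·log₁₀(10^(70.6/10) + 10^(70.1/10)) = 10·log₁₀(21710000) = 73.4 dB SPL.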